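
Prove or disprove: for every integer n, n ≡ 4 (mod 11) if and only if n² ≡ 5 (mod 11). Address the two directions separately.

(⇒) holds; (⇐) fails.

[⇒] Suppose n ≡ 4 (mod 11). Write n = 11j + 4. Then (11j + 4)² = 121j² + 88j + 16 = 11(11j² + 8j + 1) + 5, so n² ≡ 5 (mod 11).

[⇐] This fails: take n = 7. Then 7² = 49 ≡ 5 (mod 11), yet 7 ≡ 7 (mod 11), not 4.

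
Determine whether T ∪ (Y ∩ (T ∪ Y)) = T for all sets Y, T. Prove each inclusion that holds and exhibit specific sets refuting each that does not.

(⟹) This inclusion fails. Take Y = {1}, T = ∅; then 1 ∈ T ∪ (Y ∩ (T ∪ Y)) but 1 ∉ T.

(⟸) Let x ∈ T. Then either x ∈ T and x ∉ Y; or x ∈ Y ∩ T. In each case x ∈ T ∪ (Y ∩ (T ∪ Y)), so T ⊆ T ∪ (Y ∩ (T ∪ Y)).

(⊆) fails; (⊇) holds.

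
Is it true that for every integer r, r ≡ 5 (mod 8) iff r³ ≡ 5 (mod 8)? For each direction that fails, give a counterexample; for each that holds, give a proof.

[⇒] Suppose r ≡ 5 (mod 8). Write r = 8j + 5. Then (8j + 5)³ = 512j³ + 960j² + 600j + 125 = 8(64j³ + 120j² + 75j + 15) + 5, so r³ ≡ 5 (mod 8).

[⇐] For the converse, argue contrapositively. If r ≢ 5 (mod 8), then r is congruent to one of 0, 1, 2, 3, 4, 6, 7 modulo 8, and these give r³ ≡ 0, 1, 0, 3, 0, 0, 7 respectively — never 5.

The biconditional holds.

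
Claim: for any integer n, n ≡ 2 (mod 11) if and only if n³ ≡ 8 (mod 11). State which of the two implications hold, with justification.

Both directions hold.

[⇒] Suppose n ≡ 2 (mod 11). Write n = 11j + 2. Then (11j + 2)³ = 1331j³ + 726j² + 132j + 8 = 11(121j³ + 66j² + 12j) + 8, so n³ ≡ 8 (mod 11).

[⇐] For the converse, argue contrapositively. If n ≢ 2 (mod 11), then n is congruent to one of 0, 1, 3, 4, 5, 6, 7, 8, 9, 10 modulo 11, and these give n³ ≡ 0, 1, 5, 9, 4, 7, 2, 6, 3, 10 respectively — never 8.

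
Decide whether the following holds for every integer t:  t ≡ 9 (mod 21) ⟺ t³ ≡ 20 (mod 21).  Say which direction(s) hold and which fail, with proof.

Forward direction. This fails: take t = 9. Then 9 ≡ 9 (mod 21), but 9³ = 729 ≡ 15 (mod 21), not 20.

Converse. This fails: take t = 5. Then 5³ = 125 ≡ 20 (mod 21), yet 5 ≡ 5 (mod 21), not 9.

(⇒) fails and (⇐) fails.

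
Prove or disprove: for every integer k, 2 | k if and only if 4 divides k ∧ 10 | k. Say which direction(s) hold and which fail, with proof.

Not equivalent: only (⇐) holds.

Forward direction. This fails: take k = 2. Certainly 2 ∣ 2, but 4 ∤ 2.

Converse. Suppose 4 ∣ k and 10 ∣ k. Any common multiple of 4 and 10 is a multiple of their lcm; here lcm(4, 10) = 4·10/gcd(4, 10) = 40/2 = 20, so 20 ∣ k. Since 2 ∣ 20, it follows that 2 ∣ k.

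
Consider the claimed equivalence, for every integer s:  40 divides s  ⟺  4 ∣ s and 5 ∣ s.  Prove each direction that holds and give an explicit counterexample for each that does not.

The forward direction holds; the converse fails.

Forward direction. If 40 ∣ s, write s = 40q. Since 40 = 10·4, s = 4·(10q), so 4 ∣ s; and since 40 = 8·5, s = 5·(8q), so 5 ∣ s.

Converse. This fails: take s = 20. Both 4 ∣ 20 and 5 ∣ 20, yet 20 is not a multiple of 40 (since 20 = 0·40 + 20), so 40 ∤ 20.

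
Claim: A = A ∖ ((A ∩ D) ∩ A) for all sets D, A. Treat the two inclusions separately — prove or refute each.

(⊆) fails; (⊇) holds.

Forward inclusion. This inclusion fails. Take D = {1}, A = {1}; then 1 ∈ A but 1 ∉ A ∖ ((A ∩ D) ∩ A).

Reverse inclusion. Let x ∈ A ∖ ((A ∩ D) ∩ A). Then x ∈ A and x ∉ D, from which x ∈ A.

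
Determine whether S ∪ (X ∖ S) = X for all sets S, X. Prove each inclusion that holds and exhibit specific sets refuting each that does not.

Forward inclusion. This inclusion fails. Take S = {1}, X = ∅; then 1 ∈ S ∪ (X ∖ S) but 1 ∉ X.

Reverse inclusion. Let x ∈ X. Then either x ∈ X and x ∉ S; or x ∈ S ∩ X. In each case x ∈ S ∪ (X ∖ S), so X ⊆ S ∪ (X ∖ S).

Only the reverse inclusion holds.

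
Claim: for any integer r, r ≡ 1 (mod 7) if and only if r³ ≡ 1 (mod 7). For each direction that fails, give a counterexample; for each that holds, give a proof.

(⇒) holds; (⇐) fails.

[⇐] This fails: take r = 2. Then 2³ = 8 ≡ 1 (mod 7), yet 2 ≡ 2 (mod 7), not 1.

[⇒] Suppose r ≡ 1 (mod 7). Write r = 7j + 1. Then (7j + 1)³ = 343j³ + 147j² + 21j + 1 = 7(49j³ + 21j² + 3j) + 1, so r³ ≡ 1 (mod 7).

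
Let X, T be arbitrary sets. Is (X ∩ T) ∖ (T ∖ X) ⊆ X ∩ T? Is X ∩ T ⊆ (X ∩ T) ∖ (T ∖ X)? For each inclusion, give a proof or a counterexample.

(⊇) Let x ∈ X ∩ T. Then x ∈ X ∩ T, from which x ∈ (X ∩ T) ∖ (T ∖ X).

(⊆) Let x ∈ (X ∩ T) ∖ (T ∖ X). Then x ∈ X ∩ T, from which x ∈ X ∩ T.

Both inclusions hold; the sets are equal.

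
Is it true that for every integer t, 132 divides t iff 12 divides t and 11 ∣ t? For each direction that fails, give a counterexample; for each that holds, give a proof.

Forward direction. If 132 ∣ t, write t = 132q. Since 132 = 11·12, t = 12·(11q), so 12 ∣ t; and since 132 = 12·11, t = 11·(12q), so 11 ∣ t.

Converse. Suppose 12 ∣ t and 11 ∣ t. Any common multiple of 12 and 11 is a multiple of their lcm; here gcd(12, 11) = 1, so lcm(12, 11) = 12·11 = 132, so 132 ∣ t.

The biconditional holds.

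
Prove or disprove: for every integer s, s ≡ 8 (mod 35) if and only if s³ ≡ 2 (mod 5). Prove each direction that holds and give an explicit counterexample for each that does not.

(⇒) holds; (⇐) fails.

(⟹) Suppose s ≡ 8 (mod 35). Then s³ ≡ 8³ = 512 (mod 35), and since 5 ∣ 35, also s³ ≡ 2 (mod 5).

(⟸) This fails: take s = 3. Then 3³ = 27 ≡ 2 (mod 5), yet 3 ≡ 3 (mod 35), not 8.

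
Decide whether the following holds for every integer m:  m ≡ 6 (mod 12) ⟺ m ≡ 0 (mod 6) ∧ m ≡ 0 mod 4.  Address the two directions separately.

(⇒) fails and (⇐) fails.

[⇒] This fails: m = 6 gives 6 ≡ 6 (mod 12) but 6 ≡ 2 (mod 4), so the conjunction on the right does not hold.

[⇐] This fails: m = 0 satisfies both congruences on the right (0 ≡ 0 mod 6 and 0 ≡ 0 mod 4) yet 0 ≡ 0 (mod 12), not 6.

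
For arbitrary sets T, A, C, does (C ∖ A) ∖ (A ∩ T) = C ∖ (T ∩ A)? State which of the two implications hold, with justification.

(⊆) Let x ∈ (C ∖ A) ∖ (A ∩ T). Then either x ∈ C and x ∉ T, A; or x ∈ T ∩ C and x ∉ A. In each case x ∈ C ∖ (T ∩ A), so (C ∖ A) ∖ (A ∩ T) ⊆ C ∖ (T ∩ A).

(⊇) This inclusion fails. Take T = ∅, A = {1}, C = {1}; then 1 ∈ C ∖ (T ∩ A) but 1 ∉ (C ∖ A) ∖ (A ∩ T).

The sets are not equal: only the forward inclusion holds.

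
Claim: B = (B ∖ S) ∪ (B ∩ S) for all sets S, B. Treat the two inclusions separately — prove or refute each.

Reverse inclusion. Let x ∈ (B ∖ S) ∪ (B ∩ S). Then either x ∈ B and x ∉ S; or x ∈ S ∩ B. In each case x ∈ B, so (B ∖ S) ∪ (B ∩ S) ⊆ B.

Forward inclusion. Let x ∈ B. Then either x ∈ B and x ∉ S; or x ∈ S ∩ B. In each case x ∈ (B ∖ S) ∪ (B ∩ S), so B ⊆ (B ∖ S) ∪ (B ∩ S).

Both inclusions hold; the sets are equal.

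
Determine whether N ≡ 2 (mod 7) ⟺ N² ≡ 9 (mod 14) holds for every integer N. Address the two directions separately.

Forward direction. This fails: take N = 2. Then 2 ≡ 2 (mod 7), but 2² = 4 ≡ 4 (mod 14), not 9.

Converse. This fails: take N = 3. Then 3² = 9 ≡ 9 (mod 14), yet 3 ≡ 3 (mod 7), not 2.

Neither direction holds.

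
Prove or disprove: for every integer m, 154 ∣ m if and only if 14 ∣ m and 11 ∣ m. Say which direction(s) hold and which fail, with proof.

Both implications hold.

(⟸) Suppose 14 ∣ m and 11 ∣ m. Any common multiple of 14 and 11 is a multiple of their lcm; here gcd(14, 11) = 1, so lcm(14, 11) = 14·11 = 154, so 154 ∣ m.

(⟹) If 154 ∣ m, write m = 154q. Since 154 = 11·14, m = 14·(11q), so 14 ∣ m; and since 154 = 14·11, m = 11·(14q), so 11 ∣ m.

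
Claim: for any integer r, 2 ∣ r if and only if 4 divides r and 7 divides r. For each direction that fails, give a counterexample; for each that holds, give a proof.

(⇒) This fails: take r = 2. Certainly 2 ∣ 2, but 4 ∤ 2.

(⇐) Suppose 4 ∣ r and 7 ∣ r. Any common multiple of 4 and 7 is a multiple of their lcm; here gcd(4, 7) = 1, so lcm(4, 7) = 4·7 = 28, so 28 ∣ r. Since 2 ∣ 28, it follows that 2 ∣ r.

Only the reverse direction holds.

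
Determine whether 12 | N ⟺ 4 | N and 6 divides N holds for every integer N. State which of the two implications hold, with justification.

Equivalent; both directions hold.

(⇒) If 12 ∣ N, write N = 12q. Since 12 = 3·4, N = 4·(3q), so 4 ∣ N; and since 12 = 2·6, N = 6·(2q), so 6 ∣ N.

(⇐) Suppose 4 ∣ N and 6 ∣ N. Any common multiple of 4 and 6 is a multiple of their lcm; here lcm(4, 6) = 4·6/gcd(4, 6) = 24/2 = 12, so 12 ∣ N.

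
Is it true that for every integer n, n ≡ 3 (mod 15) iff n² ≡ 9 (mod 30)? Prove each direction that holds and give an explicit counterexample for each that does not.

(⇒) This fails: take n = 18. Then 18 ≡ 3 (mod 15), but 18² = 324 ≡ 24 (mod 30), not 9.

(⇐) This fails: take n = 27. Then 27² = 729 ≡ 9 (mod 30), yet 27 ≡ 12 (mod 15), not 3.

Neither implication holds.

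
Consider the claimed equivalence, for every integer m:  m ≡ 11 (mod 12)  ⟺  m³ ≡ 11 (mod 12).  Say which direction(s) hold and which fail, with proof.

(⟹) Suppose m ≡ 11 (mod 12). Write m = 12j + 11. Then (12j + 11)³ = 1728j³ + 4752j² + 4356j + 1331 = 12(144j³ + 396j² + 363j + 110) + 11, so m³ ≡ 11 (mod 12).

(⟸) Conversely, suppose m³ ≡ 11 (mod 12). The only residue r in {0, …, 11} with r³ ≡ 11 (mod 12) is r = 11, so m ≡ 11 (mod 12).

Both directions hold.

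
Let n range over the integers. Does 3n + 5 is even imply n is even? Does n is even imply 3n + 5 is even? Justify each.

Both directions fail.

(→) This fails: n = 5 gives 3n + 5 = 20, which is even, but 5 is odd, not even.

(←) This also fails: n = 0 is even, but 3n + 5 = 5 is odd, not even.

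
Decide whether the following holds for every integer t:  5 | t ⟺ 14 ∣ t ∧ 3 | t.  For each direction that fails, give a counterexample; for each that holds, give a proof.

Neither implication holds.

(→) This fails: take t = 5. Certainly 5 ∣ 5, but 14 ∤ 5.

(←) This fails: take t = 42. Both 14 ∣ 42 and 3 ∣ 42, yet 42 is not a multiple of 5 (since 42 = 8·5 + 2), so 5 ∤ 42.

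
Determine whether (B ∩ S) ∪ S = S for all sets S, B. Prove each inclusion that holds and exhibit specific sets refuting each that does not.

Both inclusions hold.

(⟹) Let x ∈ (B ∩ S) ∪ S. Then either x ∈ S and x ∉ B; or x ∈ S ∩ B. In each case x ∈ S, so (B ∩ S) ∪ S ⊆ S.

(⟸) Let x ∈ S. Then either x ∈ S and x ∉ B; or x ∈ S ∩ B. In each case x ∈ (B ∩ S) ∪ S, so S ⊆ (B ∩ S) ∪ S.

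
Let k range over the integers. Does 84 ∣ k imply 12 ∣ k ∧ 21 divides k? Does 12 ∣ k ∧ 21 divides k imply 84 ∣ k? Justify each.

[⇒] If 84 ∣ k, write k = 84q. Since 84 = 7·12, k = 12·(7q), so 12 ∣ k; and since 84 = 4·21, k = 21·(4q), so 21 ∣ k.

[⇐] Suppose 12 ∣ k and 21 ∣ k. Any common multiple of 12 and 21 is a multiple of their lcm; here lcm(12, 21) = 12·21/gcd(12, 21) = 252/3 = 84, so 84 ∣ k.

The biconditional holds.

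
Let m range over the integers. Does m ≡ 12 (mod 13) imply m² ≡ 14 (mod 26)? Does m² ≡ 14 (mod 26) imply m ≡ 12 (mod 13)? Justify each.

(⇒) This fails: take m = 25. Then 25 ≡ 12 (mod 13), but 25² = 625 ≡ 1 (mod 26), not 14.

(⇐) This fails: take m = 14. Then 14² = 196 ≡ 14 (mod 26), yet 14 ≡ 1 (mod 13), not 12.

Neither implication holds.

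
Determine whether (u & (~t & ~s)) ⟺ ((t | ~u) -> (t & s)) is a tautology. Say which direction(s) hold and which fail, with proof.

Only the forward direction holds.

(→) Assume the antecedent. If s is true, the antecedent cannot hold. If s is false, the antecedent forces (s = F, t = F, u = T), and (t | ~u) -> (t & s) holds there. Either way (t | ~u) -> (t & s) holds.

(←) This fails. Under s = T, t = T, u = F, the left side is false but the right side is true.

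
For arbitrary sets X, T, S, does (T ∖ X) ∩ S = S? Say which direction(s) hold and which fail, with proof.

Only the forward inclusion holds.

(⟹) Let x ∈ (T ∖ X) ∩ S. Then x ∈ T ∩ S and x ∉ X, from which x ∈ S.

(⟸) This inclusion fails. Take X = ∅, T = ∅, S = {1}; then 1 ∈ S but 1 ∉ (T ∖ X) ∩ S.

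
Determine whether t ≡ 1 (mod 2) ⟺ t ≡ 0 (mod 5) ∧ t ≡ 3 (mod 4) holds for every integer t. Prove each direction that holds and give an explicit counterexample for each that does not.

(⇒) fails; (⇐) holds.

(←) If t ≡ 0 (mod 5) and t ≡ 3 (mod 4), then by the Chinese remainder theorem t ≡ 15 (mod 20). Since 15 ≡ 1 (mod 2) and 2 ∣ 20, we get t ≡ 1 (mod 2).

(→) This fails: t = 1 gives 1 ≡ 1 (mod 2) but 1 ≡ 1 (mod 5), so the conjunction on the right does not hold.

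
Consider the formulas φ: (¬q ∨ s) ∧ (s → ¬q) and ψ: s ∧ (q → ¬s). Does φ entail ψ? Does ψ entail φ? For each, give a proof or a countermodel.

Forward direction. This fails. Under s = F, q = F, the left side is true but the right side is false.

Converse. Assume the antecedent. If s is true, the antecedent forces (s = T, q = F), and (¬q ∨ s) ∧ (s → ¬q) holds there. If s is false, the antecedent cannot hold. Either way (¬q ∨ s) ∧ (s → ¬q) holds.

Only the converse holds.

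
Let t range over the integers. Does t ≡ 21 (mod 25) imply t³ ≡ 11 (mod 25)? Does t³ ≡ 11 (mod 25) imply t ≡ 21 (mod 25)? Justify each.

Both directions hold.

(⇒) Suppose t ≡ 21 (mod 25). Write t = 25j + 21. Then (25j + 21)³ = 15625j³ + 39375j² + 33075j + 9261 = 25(625j³ + 1575j² + 1323j + 370) + 11, so t³ ≡ 11 (mod 25).

(⇐) Conversely, suppose t³ ≡ 11 (mod 25). The only residue r in {0, …, 24} with r³ ≡ 11 (mod 25) is r = 21, so t ≡ 21 (mod 25).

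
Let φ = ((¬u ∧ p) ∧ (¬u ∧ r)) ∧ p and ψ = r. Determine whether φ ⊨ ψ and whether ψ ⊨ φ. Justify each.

The forward direction holds; the converse fails.

(←) This fails. Under u = F, p = F, r = T, the left side is false but the right side is true.

(→) Assume the antecedent. If u is true, the antecedent cannot hold. If u is false, the antecedent forces (u = F, p = T, r = T), and r holds there. Either way r holds.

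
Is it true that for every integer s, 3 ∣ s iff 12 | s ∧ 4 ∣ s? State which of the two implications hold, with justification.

[⇒] This fails: take s = 3. Certainly 3 ∣ 3, but 12 ∤ 3.

[⇐] Suppose 12 ∣ s and 4 ∣ s. Any common multiple of 12 and 4 is a multiple of their lcm; here lcm(12, 4) = 12·4/gcd(12, 4) = 48/4 = 12, so 12 ∣ s. Since 3 ∣ 12, it follows that 3 ∣ s.

The forward direction fails; the converse holds.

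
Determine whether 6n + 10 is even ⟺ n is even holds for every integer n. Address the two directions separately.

(⇒) fails; (⇐) holds.

(⟸) Suppose n is even. Since 6 is even, 6n is even for every n, so 6n + 10 has the same parity as 10, which is even. Hence 6n + 10 is even.

(⟹) This fails: take n = 5. Then 6n + 10 = 40, which is even, yet n = 5 is odd, not even.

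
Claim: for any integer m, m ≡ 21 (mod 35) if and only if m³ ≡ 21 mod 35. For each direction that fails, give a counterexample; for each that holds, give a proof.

[⇐] Suppose m³ ≡ 21 (mod 35). The only residue r in {0, …, 34} with r³ ≡ 21 (mod 35) is r = 21, so m ≡ 21 (mod 35).

[⇒] Suppose m ≡ 21 (mod 35). Write m = 35j + 21. Then (35j + 21)³ = 42875j³ + 77175j² + 46305j + 9261 = 35(1225j³ + 2205j² + 1323j + 264) + 21, so m³ ≡ 21 (mod 35).

Both implications hold.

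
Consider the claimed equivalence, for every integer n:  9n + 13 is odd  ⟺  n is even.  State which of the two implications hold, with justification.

(→) Suppose 9n + 13 is odd. Since 9 is odd, 9n and n have the same parity, so 9n + 13 ≡ n + 13 (mod 2). As 13 is odd, 9n + 13 is odd exactly when n is even. Thus n is even.

(←) Conversely, suppose n is even; write n = 2j. Then 9n + 13 = 9·(2j) + 13 = 2·9j + 13, which is odd.

Both implications hold.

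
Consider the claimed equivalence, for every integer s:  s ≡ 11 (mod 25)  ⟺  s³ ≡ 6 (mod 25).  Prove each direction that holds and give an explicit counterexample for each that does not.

(⇒) Suppose s ≡ 11 (mod 25). Write s = 25j + 11. Then (25j + 11)³ = 15625j³ + 20625j² + 9075j + 1331 = 25(625j³ + 825j² + 363j + 53) + 6, so s³ ≡ 6 (mod 25).

(⇐) Conversely, suppose s³ ≡ 6 (mod 25). The only residue r in {0, …, 24} with r³ ≡ 6 (mod 25) is r = 11, so s ≡ 11 (mod 25).

The biconditional holds.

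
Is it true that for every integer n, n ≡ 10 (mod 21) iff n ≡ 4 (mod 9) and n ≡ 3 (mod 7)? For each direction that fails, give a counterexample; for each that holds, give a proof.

(⇒) This fails: n = 10 gives 10 ≡ 10 (mod 21) but 10 ≡ 1 (mod 9), so the conjunction on the right does not hold.

(⇐) Conversely, if n ≡ 4 (mod 9) and n ≡ 3 (mod 7), then by the Chinese remainder theorem n ≡ 31 (mod 63). Since 31 ≡ 10 (mod 21) and 21 ∣ 63, we get n ≡ 10 (mod 21).

The forward direction fails; the converse holds.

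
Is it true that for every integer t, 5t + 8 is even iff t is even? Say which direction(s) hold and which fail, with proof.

Both implications hold.

Forward direction. Suppose 5t + 8 is even. Since 5 is odd, 5t and t have the same parity, so 5t + 8 ≡ t + 8 (mod 2). As 8 is even, 5t + 8 is even exactly when t is even. Thus t is even.

Converse. Suppose t is even; write t = 2j. Then 5t + 8 = 5·(2j) + 8 = 2·5j + 8, which is even.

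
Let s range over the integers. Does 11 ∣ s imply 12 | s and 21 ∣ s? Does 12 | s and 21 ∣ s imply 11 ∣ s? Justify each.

(⇒) This fails: take s = 11. Certainly 11 ∣ 11, but 12 ∤ 11.

(⇐) This fails: take s = 84. Both 12 ∣ 84 and 21 ∣ 84, yet 84 is not a multiple of 11 (since 84 = 7·11 + 7), so 11 ∤ 84.

Neither implication holds.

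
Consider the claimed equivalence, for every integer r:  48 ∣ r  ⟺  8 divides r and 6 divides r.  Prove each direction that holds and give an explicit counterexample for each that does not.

Only the forward implication holds.

Forward direction. If 48 ∣ r, write r = 48q. Since 48 = 6·8, r = 8·(6q), so 8 ∣ r; and since 48 = 8·6, r = 6·(8q), so 6 ∣ r.

Converse. This fails: take r = 24. Both 8 ∣ 24 and 6 ∣ 24, yet 24 is not a multiple of 48 (since 24 = 0·48 + 24), so 48 ∤ 24.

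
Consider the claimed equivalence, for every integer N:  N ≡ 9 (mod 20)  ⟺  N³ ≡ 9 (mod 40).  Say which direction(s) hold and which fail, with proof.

The forward direction fails; the converse holds.

[⇒] This fails: take N = 29. Then 29 ≡ 9 (mod 20), but 29³ = 24389 ≡ 29 (mod 40), not 9.

[⇐] Conversely, the residues r modulo 40 with r³ ≡ 9 (mod 40) are exactly {9}, and each is ≡ 9 (mod 20).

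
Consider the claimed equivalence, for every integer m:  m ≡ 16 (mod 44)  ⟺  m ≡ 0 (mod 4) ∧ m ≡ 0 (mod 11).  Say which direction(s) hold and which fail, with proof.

Neither direction holds.

(⇒) This fails: m = 16 gives 16 ≡ 16 (mod 44) but 16 ≡ 5 (mod 11), so the conjunction on the right does not hold.

(⇐) This fails: m = 0 satisfies both congruences on the right (0 ≡ 0 mod 4 and 0 ≡ 0 mod 11) yet 0 ≡ 0 (mod 44), not 16.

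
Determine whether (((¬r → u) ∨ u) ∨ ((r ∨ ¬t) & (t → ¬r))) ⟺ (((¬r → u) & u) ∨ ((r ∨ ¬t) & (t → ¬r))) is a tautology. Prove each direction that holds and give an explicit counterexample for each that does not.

(⇒) fails; (⇐) holds.

Converse. Assume the antecedent. If t is true, the antecedent forces (t = T, u = T, r = F) or (t = T, u = T, r = T), and the consequent holds there. If t is false, the consequent reduces to true regardless of the other variables. Either way the consequent holds.

Forward direction. This fails. Under t = T, u = F, r = T, the left side is true but the right side is false.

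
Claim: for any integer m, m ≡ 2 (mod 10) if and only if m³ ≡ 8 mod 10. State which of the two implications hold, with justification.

Both directions hold; the statement is true.

[⇒] Suppose m ≡ 2 (mod 10). Write m = 10j + 2. Then (10j + 2)³ = 1000j³ + 600j² + 120j + 8 = 10(100j³ + 60j² + 12j) + 8, so m³ ≡ 8 (mod 10).

[⇐] Conversely, suppose m³ ≡ 8 (mod 10). The only residue r in {0, …, 9} with r³ ≡ 8 (mod 10) is r = 2, so m ≡ 2 (mod 10).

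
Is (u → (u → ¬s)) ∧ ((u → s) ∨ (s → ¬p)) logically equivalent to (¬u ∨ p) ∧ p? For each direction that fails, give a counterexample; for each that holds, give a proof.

(⇒) fails and (⇐) fails.

[⇒] This fails. Under u = F, s = F, p = F, the left side is true but the right side is false.

[⇐] This fails. Under u = T, s = T, p = T, the left side is false but the right side is true.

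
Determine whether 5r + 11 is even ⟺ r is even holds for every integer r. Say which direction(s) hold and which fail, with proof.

(⟹) This fails: r = 5 gives 5r + 11 = 36, which is even, but 5 is odd, not even.

(⟸) This also fails: r = 6 is even, but 5r + 11 = 41 is odd, not even.

(⇒) fails and (⇐) fails.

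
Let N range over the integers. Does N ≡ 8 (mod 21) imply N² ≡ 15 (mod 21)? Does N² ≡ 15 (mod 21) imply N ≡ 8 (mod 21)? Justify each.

Neither direction holds.

(→) This fails: take N = 8. Then 8 ≡ 8 (mod 21), but 8² = 64 ≡ 1 (mod 21), not 15.

(←) This fails: take N = 6. Then 6² = 36 ≡ 15 (mod 21), yet 6 ≡ 6 (mod 21), not 8.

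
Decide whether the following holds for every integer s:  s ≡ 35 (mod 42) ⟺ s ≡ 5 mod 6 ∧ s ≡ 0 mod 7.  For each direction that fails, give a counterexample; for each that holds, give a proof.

Both directions hold; the statement is true.

[⇒] Suppose s ≡ 35 (mod 42); write s = 42j + 35. Since 6 ∣ 42, reducing mod 6 gives s ≡ 35 ≡ 5 (mod 6); since 7 ∣ 42, reducing mod 7 gives s ≡ 35 ≡ 0 (mod 7).

[⇐] Conversely, if s ≡ 5 (mod 6) and s ≡ 0 (mod 7), then by the Chinese remainder theorem s ≡ 35 (mod 42). This is exactly s ≡ 35 (mod 42).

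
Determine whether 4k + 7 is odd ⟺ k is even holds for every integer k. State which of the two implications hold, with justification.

Only the converse holds.

[⇐] Suppose k is even. Since 4 is even, 4k is even for every k, so 4k + 7 has the same parity as 7, which is odd. Hence 4k + 7 is odd.

[⇒] This fails: take k = 5. Then 4k + 7 = 27, which is odd, yet k = 5 is odd, not even.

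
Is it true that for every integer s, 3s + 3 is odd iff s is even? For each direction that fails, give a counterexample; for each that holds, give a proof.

Forward direction. Suppose 3s + 3 is odd. Since 3 is odd, 3s and s have the same parity, so 3s + 3 ≡ s + 3 (mod 2). As 3 is odd, 3s + 3 is odd exactly when s is even. Thus s is even.

Converse. Suppose s is even; write s = 2j. Then 3s + 3 = 3·(2j) + 3 = 2·3j + 3, which is odd.

Both implications hold.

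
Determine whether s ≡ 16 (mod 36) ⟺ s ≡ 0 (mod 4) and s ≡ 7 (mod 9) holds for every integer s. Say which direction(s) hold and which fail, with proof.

Equivalent; both directions hold.

[⇐] If s ≡ 0 (mod 4) and s ≡ 7 (mod 9), then by the Chinese remainder theorem s ≡ 16 (mod 36). This is exactly s ≡ 16 (mod 36).

[⇒] Suppose s ≡ 16 (mod 36); write s = 36j + 16. Since 4 ∣ 36, reducing mod 4 gives s ≡ 16 ≡ 0 (mod 4); since 9 ∣ 36, reducing mod 9 gives s ≡ 16 ≡ 7 (mod 9).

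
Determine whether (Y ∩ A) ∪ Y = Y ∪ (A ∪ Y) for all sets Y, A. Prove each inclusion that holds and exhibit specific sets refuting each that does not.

(⟹) Let x ∈ (Y ∩ A) ∪ Y. Then either x ∈ Y and x ∉ A; or x ∈ Y ∩ A. In each case x ∈ Y ∪ (A ∪ Y), so (Y ∩ A) ∪ Y ⊆ Y ∪ (A ∪ Y).

(⟸) This inclusion fails. Take Y = ∅, A = {1}; then 1 ∈ Y ∪ (A ∪ Y) but 1 ∉ (Y ∩ A) ∪ Y.

The sets are not equal: only the forward inclusion holds.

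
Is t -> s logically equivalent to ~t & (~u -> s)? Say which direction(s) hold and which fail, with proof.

Only the reverse direction holds.

(⟹) This fails. Under t = F, s = F, u = F, the left side is true but the right side is false.

(⟸) Assume the antecedent. If t is true, the antecedent cannot hold. If t is false, t -> s reduces to true regardless of the other variables. Either way t -> s holds.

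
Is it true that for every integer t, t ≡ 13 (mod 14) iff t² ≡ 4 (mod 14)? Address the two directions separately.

(→) This fails: take t = 13. Then 13 ≡ 13 (mod 14), but 13² = 169 ≡ 1 (mod 14), not 4.

(←) This fails: take t = 2. Then 2² = 4 ≡ 4 (mod 14), yet 2 ≡ 2 (mod 14), not 13.

Neither direction holds.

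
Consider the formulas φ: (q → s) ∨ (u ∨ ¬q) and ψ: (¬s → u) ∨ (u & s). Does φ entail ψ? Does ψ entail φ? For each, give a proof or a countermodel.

Forward direction. This fails. Under q = F, u = F, s = F, the left side is true but the right side is false.

Converse. Assume the antecedent. If u is true, (q → s) ∨ (u ∨ ¬q) reduces to true regardless of the other variables. If u is false, the antecedent forces (q = F, u = F, s = T) or (q = T, u = F, s = T), and (q → s) ∨ (u ∨ ¬q) holds there. Either way (q → s) ∨ (u ∨ ¬q) holds.

The forward direction fails; the converse holds.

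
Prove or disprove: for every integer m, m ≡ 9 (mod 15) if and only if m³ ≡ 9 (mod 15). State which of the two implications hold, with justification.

(⇒) Suppose m ≡ 9 (mod 15). Write m = 15j + 9. Then (15j + 9)³ = 3375j³ + 6075j² + 3645j + 729 = 15(225j³ + 405j² + 243j + 48) + 9, so m³ ≡ 9 (mod 15).

(⇐) Conversely, suppose m³ ≡ 9 (mod 15). The only residue r in {0, …, 14} with r³ ≡ 9 (mod 15) is r = 9, so m ≡ 9 (mod 15).

Both implications hold.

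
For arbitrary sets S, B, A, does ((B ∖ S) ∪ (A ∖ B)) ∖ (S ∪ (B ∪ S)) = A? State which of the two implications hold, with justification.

(⊆) holds; (⊇) fails.

(⟸) This inclusion fails. Take S = {1}, B = ∅, A = {1}; then 1 ∈ A but 1 ∉ ((B ∖ S) ∪ (A ∖ B)) ∖ (S ∪ (B ∪ S)).

(⟹) Let x ∈ ((B ∖ S) ∪ (A ∖ B)) ∖ (S ∪ (B ∪ S)). Then x ∈ A and x ∉ S, B, from which x ∈ A.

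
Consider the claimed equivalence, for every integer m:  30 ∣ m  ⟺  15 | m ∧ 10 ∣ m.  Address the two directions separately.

(⟸) Suppose 15 ∣ m and 10 ∣ m. Any common multiple of 15 and 10 is a multiple of their lcm; here lcm(15, 10) = 15·10/gcd(15, 10) = 150/5 = 30, so 30 ∣ m.

(⟹) If 30 ∣ m, write m = 30q. Since 30 = 2·15, m = 15·(2q), so 15 ∣ m; and since 30 = 3·10, m = 10·(3q), so 10 ∣ m.

The biconditional holds.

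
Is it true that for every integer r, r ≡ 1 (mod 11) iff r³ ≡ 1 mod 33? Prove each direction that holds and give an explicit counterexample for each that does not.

(⟹) This fails: take r = 12. Then 12 ≡ 1 (mod 11), but 12³ = 1728 ≡ 12 (mod 33), not 1.

(⟸) Conversely, the residues r modulo 33 with r³ ≡ 1 (mod 33) are exactly {1}, and each is ≡ 1 (mod 11).

(⇒) fails; (⇐) holds.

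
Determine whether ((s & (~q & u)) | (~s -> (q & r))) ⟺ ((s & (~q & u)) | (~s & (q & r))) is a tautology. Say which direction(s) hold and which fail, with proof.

(⇒) fails; (⇐) holds.

[⇐] Assume the antecedent. If s is true, the consequent reduces to true regardless of the other variables. If s is false, the antecedent forces (r = T, s = F, q = T, u = F) or (r = T, s = F, q = T, u = T), and the consequent holds there. Either way the consequent holds.

[⇒] This fails. Under r = F, s = T, q = F, u = F, the left side is true but the right side is false.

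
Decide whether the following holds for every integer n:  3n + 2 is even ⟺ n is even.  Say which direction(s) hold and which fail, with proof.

Equivalent; both directions hold.

Forward direction. Suppose 3n + 2 is even. Since 3 is odd, 3n and n have the same parity, so 3n + 2 ≡ n + 2 (mod 2). As 2 is even, 3n + 2 is even exactly when n is even. Thus n is even.

Converse. Suppose n is even; write n = 2j. Then 3n + 2 = 3·(2j) + 2 = 2·3j + 2, which is even.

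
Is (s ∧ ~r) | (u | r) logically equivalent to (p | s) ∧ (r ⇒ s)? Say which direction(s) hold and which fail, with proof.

Neither implication holds.

[⇒] This fails. Under r = T, s = F, p = F, u = F, the left side is true but the right side is false.

[⇐] This fails. Under r = F, s = F, p = T, u = F, the left side is false but the right side is true.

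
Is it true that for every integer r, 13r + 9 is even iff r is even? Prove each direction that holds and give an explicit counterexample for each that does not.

Neither direction holds.

(⟹) This fails: r = 5 gives 13r + 9 = 74, which is even, but 5 is odd, not even.

(⟸) This also fails: r = 4 is even, but 13r + 9 = 61 is odd, not even.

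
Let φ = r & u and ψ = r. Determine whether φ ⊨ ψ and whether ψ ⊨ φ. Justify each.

[⇒] Assume the antecedent. If r is true, r reduces to true regardless of the other variables. If r is false, the antecedent cannot hold. Either way r holds.

[⇐] This fails. Under r = T, u = F, the left side is false but the right side is true.

Not equivalent: only (⇒) holds.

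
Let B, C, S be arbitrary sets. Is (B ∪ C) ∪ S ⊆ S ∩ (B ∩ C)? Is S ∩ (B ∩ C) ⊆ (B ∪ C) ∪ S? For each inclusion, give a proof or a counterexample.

Only the reverse inclusion holds.

(⊆) This inclusion fails. Take B = {1}, C = ∅, S = ∅; then 1 ∈ (B ∪ C) ∪ S but 1 ∉ S ∩ (B ∩ C).

(⊇) Let x ∈ S ∩ (B ∩ C). Then x ∈ B ∩ C ∩ S, from which x ∈ (B ∪ C) ∪ S.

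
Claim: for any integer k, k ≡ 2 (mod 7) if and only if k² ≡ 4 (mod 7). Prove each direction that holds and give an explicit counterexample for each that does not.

Only the forward direction holds.

(←) This fails: take k = 5. Then 5² = 25 ≡ 4 (mod 7), yet 5 ≡ 5 (mod 7), not 2.

(→) Suppose k ≡ 2 (mod 7). Write k = 7j + 2. Then (7j + 2)² = 49j² + 28j + 4 = 7(7j² + 4j) + 4, so k² ≡ 4 (mod 7).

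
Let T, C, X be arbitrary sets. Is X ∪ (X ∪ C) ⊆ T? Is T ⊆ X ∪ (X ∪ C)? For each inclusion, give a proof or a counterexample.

(⟹) This inclusion fails. Take T = ∅, C = {1}, X = ∅; then 1 ∈ X ∪ (X ∪ C) but 1 ∉ T.

(⟸) This inclusion fails. Take T = {1}, C = ∅, X = ∅; then 1 ∈ T but 1 ∉ X ∪ (X ∪ C).

(⊆) fails and (⊇) fails.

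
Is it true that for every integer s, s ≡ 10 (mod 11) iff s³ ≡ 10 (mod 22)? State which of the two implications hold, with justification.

Not equivalent: only (⇐) holds.

(→) This fails: take s = 21. Then 21 ≡ 10 (mod 11), but 21³ = 9261 ≡ 21 (mod 22), not 10.

(←) Conversely, the residues r modulo 22 with r³ ≡ 10 (mod 22) are exactly {10}, and each is ≡ 10 (mod 11).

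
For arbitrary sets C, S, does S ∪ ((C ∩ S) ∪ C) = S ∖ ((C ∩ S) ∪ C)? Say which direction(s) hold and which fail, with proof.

Forward inclusion. This inclusion fails. Take C = {1}, S = ∅; then 1 ∈ S ∪ ((C ∩ S) ∪ C) but 1 ∉ S ∖ ((C ∩ S) ∪ C).

Reverse inclusion. Let x ∈ S ∖ ((C ∩ S) ∪ C). Then x ∈ S and x ∉ C, from which x ∈ S ∪ ((C ∩ S) ∪ C).

(⊆) fails; (⊇) holds.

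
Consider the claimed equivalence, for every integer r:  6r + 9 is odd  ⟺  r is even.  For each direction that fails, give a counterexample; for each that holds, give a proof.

(→) This fails: take r = 1. Then 6r + 9 = 15, which is odd, yet r = 1 is odd, not even.

(←) Suppose r is even. Since 6 is even, 6r is even for every r, so 6r + 9 has the same parity as 9, which is odd. Hence 6r + 9 is odd.

The forward direction fails; the converse holds.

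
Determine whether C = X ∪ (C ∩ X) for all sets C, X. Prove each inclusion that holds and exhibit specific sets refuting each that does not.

Forward inclusion. This inclusion fails. Take C = {1}, X = ∅; then 1 ∈ C but 1 ∉ X ∪ (C ∩ X).

Reverse inclusion. This inclusion fails. Take C = ∅, X = {1}; then 1 ∈ X ∪ (C ∩ X) but 1 ∉ C.

Both inclusions fail.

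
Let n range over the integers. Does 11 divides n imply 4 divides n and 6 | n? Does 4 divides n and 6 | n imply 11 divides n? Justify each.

Neither direction holds.

Forward direction. This fails: take n = 11. Certainly 11 ∣ 11, but 4 ∤ 11.

Converse. This fails: take n = 12. Both 4 ∣ 12 and 6 ∣ 12, yet 12 is not a multiple of 11 (since 12 = 1·11 + 1), so 11 ∤ 12.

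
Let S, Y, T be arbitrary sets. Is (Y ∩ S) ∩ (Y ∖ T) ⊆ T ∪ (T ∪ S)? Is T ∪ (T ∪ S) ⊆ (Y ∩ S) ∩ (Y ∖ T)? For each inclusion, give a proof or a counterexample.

(⊆) holds; (⊇) fails.

(⊆) Let x ∈ (Y ∩ S) ∩ (Y ∖ T). Then x ∈ S ∩ Y and x ∉ T, from which x ∈ T ∪ (T ∪ S).

(⊇) This inclusion fails. Take S = {1}, Y = ∅, T = ∅; then 1 ∈ T ∪ (T ∪ S) but 1 ∉ (Y ∩ S) ∩ (Y ∖ T).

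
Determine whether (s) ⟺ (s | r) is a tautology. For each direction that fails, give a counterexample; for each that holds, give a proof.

(⇒) holds; (⇐) fails.

[⇐] This fails. Under s = F, r = T, the left side is false but the right side is true.

[⇒] Assume the antecedent. If s is true, s | r reduces to true regardless of the other variables. If s is false, the antecedent cannot hold. Either way s | r holds.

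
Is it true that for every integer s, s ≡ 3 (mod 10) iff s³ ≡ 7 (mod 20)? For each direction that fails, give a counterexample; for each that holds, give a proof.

[⇒] This fails: take s = 13. Then 13 ≡ 3 (mod 10), but 13³ = 2197 ≡ 17 (mod 20), not 7.

[⇐] Conversely, the residues r modulo 20 with r³ ≡ 7 (mod 20) are exactly {3}, and each is ≡ 3 (mod 10).

Not equivalent: only (⇐) holds.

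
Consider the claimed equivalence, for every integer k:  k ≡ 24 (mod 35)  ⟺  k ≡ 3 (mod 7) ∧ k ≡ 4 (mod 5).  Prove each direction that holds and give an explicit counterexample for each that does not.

Converse. If k ≡ 3 (mod 7) and k ≡ 4 (mod 5), then by the Chinese remainder theorem k ≡ 24 (mod 35). This is exactly k ≡ 24 (mod 35).

Forward direction. Suppose k ≡ 24 (mod 35); write k = 35j + 24. Since 7 ∣ 35, reducing mod 7 gives k ≡ 24 ≡ 3 (mod 7); since 5 ∣ 35, reducing mod 5 gives k ≡ 24 ≡ 4 (mod 5).

Both directions hold.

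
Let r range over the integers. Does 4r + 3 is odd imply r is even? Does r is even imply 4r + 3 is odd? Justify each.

[⇒] This fails: take r = 3. Then 4r + 3 = 15, which is odd, yet r = 3 is odd, not even.

[⇐] Suppose r is even. Since 4 is even, 4r is even for every r, so 4r + 3 has the same parity as 3, which is odd. Hence 4r + 3 is odd.

Only the reverse direction holds.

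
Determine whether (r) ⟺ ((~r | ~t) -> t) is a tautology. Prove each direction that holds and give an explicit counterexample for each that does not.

Both directions fail.

(⟹) This fails. Under r = T, t = F, the left side is true but the right side is false.

(⟸) This fails. Under r = F, t = T, the left side is false but the right side is true.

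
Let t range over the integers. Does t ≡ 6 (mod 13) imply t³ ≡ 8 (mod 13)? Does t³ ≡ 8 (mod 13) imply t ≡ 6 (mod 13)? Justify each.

Not equivalent: only (⇒) holds.

Converse. This fails: take t = 2. Then 2³ = 8 ≡ 8 (mod 13), yet 2 ≡ 2 (mod 13), not 6.

Forward direction. Suppose t ≡ 6 (mod 13). Write t = 13j + 6. Then (13j + 6)³ = 2197j³ + 3042j² + 1404j + 216 = 13(169j³ + 234j² + 108j + 16) + 8, so t³ ≡ 8 (mod 13).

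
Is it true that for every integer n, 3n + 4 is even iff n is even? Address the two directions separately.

The biconditional holds.

(→) Suppose 3n + 4 is even. Since 3 is odd, 3n and n have the same parity, so 3n + 4 ≡ n + 4 (mod 2). As 4 is even, 3n + 4 is even exactly when n is even. Thus n is even.

(←) Conversely, suppose n is even; write n = 2j. Then 3n + 4 = 3·(2j) + 4 = 2·3j + 4, which is even.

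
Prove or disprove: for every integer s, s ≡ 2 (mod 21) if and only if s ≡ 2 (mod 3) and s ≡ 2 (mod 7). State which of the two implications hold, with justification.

Forward direction. Suppose s ≡ 2 (mod 21); write s = 21j + 2. Since 3 ∣ 21, reducing mod 3 gives s ≡ 2 (mod 3); since 7 ∣ 21, reducing mod 7 gives s ≡ 2 (mod 7).

Converse. If s ≡ 2 (mod 3) and s ≡ 2 (mod 7), then by the Chinese remainder theorem s ≡ 2 (mod 21). This is exactly s ≡ 2 (mod 21).

Both directions hold; the statement is true.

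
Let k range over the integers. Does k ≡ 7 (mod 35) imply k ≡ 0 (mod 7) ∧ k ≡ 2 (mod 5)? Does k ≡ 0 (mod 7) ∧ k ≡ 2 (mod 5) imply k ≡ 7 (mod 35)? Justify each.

Both implications hold.

[⇒] Suppose k ≡ 7 (mod 35); write k = 35j + 7. Since 7 ∣ 35, reducing mod 7 gives k ≡ 7 ≡ 0 (mod 7); since 5 ∣ 35, reducing mod 5 gives k ≡ 7 ≡ 2 (mod 5).

[⇐] Conversely, if k ≡ 0 (mod 7) and k ≡ 2 (mod 5), then by the Chinese remainder theorem k ≡ 7 (mod 35). This is exactly k ≡ 7 (mod 35).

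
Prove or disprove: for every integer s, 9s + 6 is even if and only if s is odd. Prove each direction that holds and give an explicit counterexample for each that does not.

(⇒) This fails: s = 0 gives 9s + 6 = 6, which is even, but 0 is even, not odd.

(⇐) This also fails: s = 1 is odd, but 9s + 6 = 15 is odd, not even.

Both directions fail.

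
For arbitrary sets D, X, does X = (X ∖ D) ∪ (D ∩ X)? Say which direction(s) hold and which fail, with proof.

(⟹) Let x ∈ X. Then either x ∈ X and x ∉ D; or x ∈ D ∩ X. In each case x ∈ (X ∖ D) ∪ (D ∩ X), so X ⊆ (X ∖ D) ∪ (D ∩ X).

(⟸) Let x ∈ (X ∖ D) ∪ (D ∩ X). Then either x ∈ X and x ∉ D; or x ∈ D ∩ X. In each case x ∈ X, so (X ∖ D) ∪ (D ∩ X) ⊆ X.

The two sets are equal.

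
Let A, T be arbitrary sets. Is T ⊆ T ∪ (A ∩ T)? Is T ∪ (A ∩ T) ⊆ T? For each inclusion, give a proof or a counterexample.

Both inclusions hold.

(⊆) Let x ∈ T. Then either x ∈ T and x ∉ A; or x ∈ A ∩ T. In each case x ∈ T ∪ (A ∩ T), so T ⊆ T ∪ (A ∩ T).

(⊇) Let x ∈ T ∪ (A ∩ T). Then either x ∈ T and x ∉ A; or x ∈ A ∩ T. In each case x ∈ T, so T ∪ (A ∩ T) ⊆ T.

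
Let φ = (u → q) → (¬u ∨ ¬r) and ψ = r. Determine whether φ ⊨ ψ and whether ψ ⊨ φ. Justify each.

(⇒) fails and (⇐) fails.

[⇒] This fails. Under u = F, q = F, r = F, the left side is true but the right side is false.

[⇐] This fails. Under u = T, q = T, r = T, the left side is false but the right side is true.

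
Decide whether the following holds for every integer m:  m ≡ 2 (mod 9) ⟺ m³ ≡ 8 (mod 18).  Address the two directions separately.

[⇒] This fails: take m = 11. Then 11 ≡ 2 (mod 9), but 11³ = 1331 ≡ 17 (mod 18), not 8.

[⇐] This fails: take m = 8. Then 8³ = 512 ≡ 8 (mod 18), yet 8 ≡ 8 (mod 9), not 2.

Neither direction holds.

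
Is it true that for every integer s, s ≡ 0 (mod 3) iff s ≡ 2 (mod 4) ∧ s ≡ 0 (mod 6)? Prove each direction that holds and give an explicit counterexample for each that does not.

Forward direction. This fails: s = 0 gives 0 ≡ 0 (mod 3) but 0 ≡ 0 (mod 4), so the conjunction on the right does not hold.

Converse. If s ≡ 2 (mod 4) and s ≡ 0 (mod 6), then by the Chinese remainder theorem s ≡ 6 (mod 12). Since 6 ≡ 0 (mod 3) and 3 ∣ 12, we get s ≡ 0 (mod 3).

Not equivalent: only (⇐) holds.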